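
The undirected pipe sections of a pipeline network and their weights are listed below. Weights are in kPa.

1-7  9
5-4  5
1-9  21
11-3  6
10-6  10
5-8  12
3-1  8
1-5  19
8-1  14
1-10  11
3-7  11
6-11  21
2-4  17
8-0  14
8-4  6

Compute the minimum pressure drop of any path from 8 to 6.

Shortest distances from 8:
8: 0
4: 6  (via 8)
5: 11  (via 4)
0: 14  (via 8)
1: 14  (via 8)
3: 22  (via 1)
2: 23  (via 4)
7: 23  (via 1)
10: 25  (via 1)
11: 28  (via 3)
6: 35  (via 10)
Shortest route: 8 → 1 → 10 → 6 = 35 kPa.

35 kPa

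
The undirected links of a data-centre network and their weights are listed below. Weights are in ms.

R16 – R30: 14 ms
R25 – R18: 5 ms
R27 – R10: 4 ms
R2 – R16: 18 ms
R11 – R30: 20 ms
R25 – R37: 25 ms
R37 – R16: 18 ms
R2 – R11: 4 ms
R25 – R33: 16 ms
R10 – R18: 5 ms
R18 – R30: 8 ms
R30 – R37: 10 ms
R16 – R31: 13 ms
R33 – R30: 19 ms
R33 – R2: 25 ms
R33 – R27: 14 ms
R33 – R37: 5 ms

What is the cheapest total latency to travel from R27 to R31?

Candidate routes:
R27–R10–R18–R30–R16–R31: 4+5+8+14+13 = 44
R27–R33–R37–R16–R31: 14+5+18+13 = 50
Cheapest is R27–R10–R18–R30–R16–R31 at 44 ms.

44 ms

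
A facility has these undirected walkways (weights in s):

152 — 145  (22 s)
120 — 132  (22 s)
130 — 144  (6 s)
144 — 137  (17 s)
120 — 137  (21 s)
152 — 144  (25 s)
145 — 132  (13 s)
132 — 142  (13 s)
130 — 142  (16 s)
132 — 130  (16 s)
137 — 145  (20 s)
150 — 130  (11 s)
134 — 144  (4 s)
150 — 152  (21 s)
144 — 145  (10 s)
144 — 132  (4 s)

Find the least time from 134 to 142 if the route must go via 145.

Shortest 134→145: 134–144–145 = 14
Best 145 to 142: 145–132–142 costing 26
Total via 145: 14 + 26 = 40 s.

40 s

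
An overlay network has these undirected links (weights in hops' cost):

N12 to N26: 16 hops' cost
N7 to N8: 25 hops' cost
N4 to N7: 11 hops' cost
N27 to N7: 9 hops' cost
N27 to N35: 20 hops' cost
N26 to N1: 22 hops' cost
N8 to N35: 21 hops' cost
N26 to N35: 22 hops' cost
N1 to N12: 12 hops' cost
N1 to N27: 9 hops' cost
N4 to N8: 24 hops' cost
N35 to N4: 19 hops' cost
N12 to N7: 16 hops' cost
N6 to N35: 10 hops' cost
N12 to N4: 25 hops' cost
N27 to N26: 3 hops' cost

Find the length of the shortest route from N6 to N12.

Shortest distances from N6:
N6: 0
N35: 10  (via N6)
N4: 29  (via N35)
N27: 30  (via N35)
N8: 31  (via N35)
N26: 32  (via N35)
N7: 39  (via N27)
N1: 39  (via N27)
N12: 48  (via N26)
Shortest route: N6–N35–N26–N12 = 48 hops' cost.

48 hops' cost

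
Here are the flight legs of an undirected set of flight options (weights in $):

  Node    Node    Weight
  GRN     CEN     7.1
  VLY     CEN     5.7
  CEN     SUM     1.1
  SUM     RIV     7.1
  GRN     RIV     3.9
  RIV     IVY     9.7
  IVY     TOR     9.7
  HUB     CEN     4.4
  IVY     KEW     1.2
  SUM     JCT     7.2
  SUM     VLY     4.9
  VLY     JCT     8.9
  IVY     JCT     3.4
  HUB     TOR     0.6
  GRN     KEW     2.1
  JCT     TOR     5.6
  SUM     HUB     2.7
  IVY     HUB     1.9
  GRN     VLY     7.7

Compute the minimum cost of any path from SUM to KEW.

Candidate routes:
SUM - CEN - GRN - KEW: 1.1+7.1+2.1 = 10.3
SUM - HUB - IVY - KEW: 2.7+1.9+1.2 = 5.8
SUM - CEN - HUB - IVY - KEW: 1.1+4.4+1.9+1.2 = 8.6
SUM - JCT - IVY - KEW: 7.2+3.4+1.2 = 11.8
Cheapest is SUM - HUB - IVY - KEW at $5.8.

$5.8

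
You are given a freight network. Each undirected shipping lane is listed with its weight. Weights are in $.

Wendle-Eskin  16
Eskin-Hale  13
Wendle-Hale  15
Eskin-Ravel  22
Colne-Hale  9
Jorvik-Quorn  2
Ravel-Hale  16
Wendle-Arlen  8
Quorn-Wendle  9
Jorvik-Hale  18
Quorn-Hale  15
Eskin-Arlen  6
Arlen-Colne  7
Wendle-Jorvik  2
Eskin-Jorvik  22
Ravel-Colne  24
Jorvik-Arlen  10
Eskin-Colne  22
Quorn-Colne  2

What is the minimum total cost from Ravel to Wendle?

$30

Enumerating some paths:
Ravel - Hale - Wendle: 16+15 = 31
Ravel - Colne - Quorn - Jorvik - Wendle: 24+2+2+2 = 30
The minimum is $30 via Ravel - Colne - Quorn - Jorvik - Wendle.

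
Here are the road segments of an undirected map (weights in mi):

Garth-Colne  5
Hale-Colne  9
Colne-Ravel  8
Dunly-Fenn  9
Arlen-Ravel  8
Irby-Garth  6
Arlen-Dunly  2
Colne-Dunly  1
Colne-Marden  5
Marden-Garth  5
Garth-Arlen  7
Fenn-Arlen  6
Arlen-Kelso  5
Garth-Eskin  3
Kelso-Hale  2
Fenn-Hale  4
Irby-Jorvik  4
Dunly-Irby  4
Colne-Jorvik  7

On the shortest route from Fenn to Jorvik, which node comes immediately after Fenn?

Enumerating some paths:
Fenn - Dunly - Irby - Jorvik: 9+4+4 = 17
Fenn - Arlen - Dunly - Colne - Jorvik: 6+2+1+7 = 16
Fenn - Dunly - Colne - Jorvik: 9+1+7 = 17
The minimum is 16 mi via Fenn - Arlen - Dunly - Colne - Jorvik.
So from Fenn the first move is to Arlen.

Arlen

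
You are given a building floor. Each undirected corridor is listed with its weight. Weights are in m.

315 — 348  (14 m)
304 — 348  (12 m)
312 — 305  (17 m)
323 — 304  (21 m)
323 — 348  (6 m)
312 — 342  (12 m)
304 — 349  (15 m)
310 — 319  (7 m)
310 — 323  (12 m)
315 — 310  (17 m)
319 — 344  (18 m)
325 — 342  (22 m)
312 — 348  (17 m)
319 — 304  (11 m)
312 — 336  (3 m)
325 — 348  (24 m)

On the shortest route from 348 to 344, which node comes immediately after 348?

304

Compare a few routes:
348 → 323 → 310 → 319 → 344: 6+12+7+18 = 43
348 → 304 → 319 → 344: 12+11+18 = 41
Cheapest is 348 → 304 → 319 → 344 at 41 m.
So from 348 the first move is to 304.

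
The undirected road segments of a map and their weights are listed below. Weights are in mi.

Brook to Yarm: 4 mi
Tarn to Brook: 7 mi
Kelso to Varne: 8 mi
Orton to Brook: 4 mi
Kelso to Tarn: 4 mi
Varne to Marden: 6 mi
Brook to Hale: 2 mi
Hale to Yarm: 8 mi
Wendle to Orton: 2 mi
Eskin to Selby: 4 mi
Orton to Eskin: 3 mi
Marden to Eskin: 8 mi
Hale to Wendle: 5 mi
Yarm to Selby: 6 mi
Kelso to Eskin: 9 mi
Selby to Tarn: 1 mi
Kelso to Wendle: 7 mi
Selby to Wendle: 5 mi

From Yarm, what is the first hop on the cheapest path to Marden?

Selby

Candidate routes:
Yarm → Brook → Hale → Wendle → Orton → Eskin → Marden: 4+2+5+2+3+8 = 24
Yarm → Selby → Eskin → Marden: 6+4+8 = 18
Yarm → Brook → Orton → Eskin → Marden: 4+4+3+8 = 19
The minimum is 18 mi via Yarm → Selby → Eskin → Marden.
So from Yarm the first move is to Selby.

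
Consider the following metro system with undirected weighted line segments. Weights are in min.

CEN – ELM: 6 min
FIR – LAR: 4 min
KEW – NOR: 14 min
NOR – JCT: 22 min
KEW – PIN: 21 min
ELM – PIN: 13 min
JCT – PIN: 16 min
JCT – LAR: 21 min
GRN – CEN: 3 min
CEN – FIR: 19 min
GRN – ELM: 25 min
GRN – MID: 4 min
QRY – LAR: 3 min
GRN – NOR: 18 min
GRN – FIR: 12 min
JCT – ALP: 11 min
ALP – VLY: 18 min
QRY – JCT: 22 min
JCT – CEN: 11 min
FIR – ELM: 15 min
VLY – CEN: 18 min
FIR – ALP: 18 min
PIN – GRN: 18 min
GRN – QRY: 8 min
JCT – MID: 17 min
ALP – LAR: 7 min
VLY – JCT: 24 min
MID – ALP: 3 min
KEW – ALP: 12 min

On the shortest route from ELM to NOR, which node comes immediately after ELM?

CEN

Enumerating some paths:
ELM - GRN - NOR: 25+18 = 43
ELM - CEN - GRN - NOR: 6+3+18 = 27
ELM - CEN - GRN - MID - ALP - KEW - NOR: 6+3+4+3+12+14 = 42
ELM - CEN - JCT - NOR: 6+11+22 = 39
Cheapest is ELM - CEN - GRN - NOR at 27 min.
So from ELM the first move is to CEN.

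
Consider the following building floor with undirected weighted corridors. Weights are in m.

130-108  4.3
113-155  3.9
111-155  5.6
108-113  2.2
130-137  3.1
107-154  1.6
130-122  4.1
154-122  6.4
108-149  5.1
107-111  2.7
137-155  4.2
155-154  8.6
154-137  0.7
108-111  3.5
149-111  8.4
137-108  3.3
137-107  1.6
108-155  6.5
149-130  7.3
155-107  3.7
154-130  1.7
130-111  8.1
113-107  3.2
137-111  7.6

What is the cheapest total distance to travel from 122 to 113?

10.6 m

Compare a few routes:
122 - 154 - 107 - 113: 6.4+1.6+3.2 = 11.2
122 - 130 - 154 - 107 - 113: 4.1+1.7+1.6+3.2 = 10.6
Cheapest is 122 - 130 - 154 - 107 - 113 at 10.6 m.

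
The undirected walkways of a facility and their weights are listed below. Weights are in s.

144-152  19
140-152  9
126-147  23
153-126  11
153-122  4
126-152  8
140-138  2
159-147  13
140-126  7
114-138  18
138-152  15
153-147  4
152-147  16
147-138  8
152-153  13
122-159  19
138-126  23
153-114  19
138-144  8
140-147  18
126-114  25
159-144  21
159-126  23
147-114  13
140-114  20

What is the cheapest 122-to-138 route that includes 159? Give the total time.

40 s

Best 122 to 159: 122 → 159 costing 19
Shortest 159→138: 159 → 147 → 138 = 21
Total via 159: 19 + 21 = 40 s.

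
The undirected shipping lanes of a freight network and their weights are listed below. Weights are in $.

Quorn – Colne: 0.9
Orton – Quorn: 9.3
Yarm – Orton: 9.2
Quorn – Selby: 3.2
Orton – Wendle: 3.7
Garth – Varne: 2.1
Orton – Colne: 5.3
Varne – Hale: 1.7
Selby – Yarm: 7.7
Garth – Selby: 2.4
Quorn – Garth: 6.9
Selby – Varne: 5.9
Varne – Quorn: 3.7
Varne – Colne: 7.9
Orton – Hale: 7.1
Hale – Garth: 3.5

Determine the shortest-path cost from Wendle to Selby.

$13.1

Shortest distances from Wendle:
Wendle: 0
Orton: 3.7  (via Wendle)
Colne: 9  (via Orton)
Quorn: 9.9  (via Colne)
Hale: 10.8  (via Orton)
Varne: 12.5  (via Hale)
Yarm: 12.9  (via Orton)
Selby: 13.1  (via Quorn)
Shortest route: Wendle–Orton–Colne–Quorn–Selby = $13.1.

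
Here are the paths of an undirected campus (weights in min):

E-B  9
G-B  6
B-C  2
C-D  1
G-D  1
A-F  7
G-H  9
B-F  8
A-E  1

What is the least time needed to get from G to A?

Compare a few routes:
G–B–E–A: 6+9+1 = 16
G–D–C–B–F–A: 1+1+2+8+7 = 19
G–D–C–B–E–A: 1+1+2+9+1 = 14
Cheapest is G–D–C–B–E–A at 14 min.

14 min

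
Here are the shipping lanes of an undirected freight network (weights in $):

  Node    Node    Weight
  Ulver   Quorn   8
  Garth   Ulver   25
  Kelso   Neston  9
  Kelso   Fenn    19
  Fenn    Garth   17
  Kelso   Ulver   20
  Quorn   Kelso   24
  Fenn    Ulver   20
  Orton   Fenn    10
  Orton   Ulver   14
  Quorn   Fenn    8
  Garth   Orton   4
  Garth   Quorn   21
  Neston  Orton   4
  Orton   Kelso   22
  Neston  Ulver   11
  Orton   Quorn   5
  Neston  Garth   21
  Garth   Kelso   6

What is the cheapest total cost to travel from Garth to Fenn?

Settle nodes by increasing distance from Garth:
Garth: 0
Orton: 4  (via Garth)
Kelso: 6  (via Garth)
Neston: 8  (via Orton)
Quorn: 9  (via Orton)
Fenn: 14  (via Orton)
Shortest route: Garth–Orton–Fenn = $14.

$14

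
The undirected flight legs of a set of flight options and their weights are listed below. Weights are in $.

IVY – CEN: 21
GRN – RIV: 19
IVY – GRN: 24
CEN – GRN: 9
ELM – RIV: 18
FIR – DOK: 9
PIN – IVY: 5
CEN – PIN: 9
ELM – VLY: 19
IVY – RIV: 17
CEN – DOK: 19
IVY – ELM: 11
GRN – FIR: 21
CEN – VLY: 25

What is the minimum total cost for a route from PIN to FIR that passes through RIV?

$62

Shortest PIN→RIV: PIN–IVY–RIV = 22
Shortest RIV→FIR: RIV–GRN–FIR = 40
Total via RIV: 22 + 40 = $62.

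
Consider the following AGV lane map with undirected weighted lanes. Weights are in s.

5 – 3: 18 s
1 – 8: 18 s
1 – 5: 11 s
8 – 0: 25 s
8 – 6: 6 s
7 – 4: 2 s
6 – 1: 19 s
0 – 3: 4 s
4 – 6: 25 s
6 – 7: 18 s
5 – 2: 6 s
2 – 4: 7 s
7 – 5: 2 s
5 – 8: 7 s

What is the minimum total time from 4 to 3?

22 s

Running Dijkstra from 4:
4: 0
7: 2  (via 4)
5: 4  (via 7)
2: 7  (via 4)
8: 11  (via 5)
1: 15  (via 5)
6: 17  (via 8)
3: 22  (via 5)
Shortest route: 4 → 7 → 5 → 3 = 22 s.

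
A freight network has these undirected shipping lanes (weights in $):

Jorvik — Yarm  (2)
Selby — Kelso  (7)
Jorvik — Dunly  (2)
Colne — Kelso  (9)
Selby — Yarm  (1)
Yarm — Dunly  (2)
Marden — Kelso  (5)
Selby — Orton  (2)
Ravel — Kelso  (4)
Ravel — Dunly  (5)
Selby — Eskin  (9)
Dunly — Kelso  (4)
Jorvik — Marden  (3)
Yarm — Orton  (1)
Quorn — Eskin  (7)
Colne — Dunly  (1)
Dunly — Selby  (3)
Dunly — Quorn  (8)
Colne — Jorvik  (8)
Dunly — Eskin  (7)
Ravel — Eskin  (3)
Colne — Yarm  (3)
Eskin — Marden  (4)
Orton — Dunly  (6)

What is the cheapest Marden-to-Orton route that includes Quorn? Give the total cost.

Best Marden to Quorn: Marden–Eskin–Quorn costing 11
Shortest Quorn→Orton: Quorn–Dunly–Yarm–Orton = 11
Total via Quorn: 11 + 11 = $22.

$22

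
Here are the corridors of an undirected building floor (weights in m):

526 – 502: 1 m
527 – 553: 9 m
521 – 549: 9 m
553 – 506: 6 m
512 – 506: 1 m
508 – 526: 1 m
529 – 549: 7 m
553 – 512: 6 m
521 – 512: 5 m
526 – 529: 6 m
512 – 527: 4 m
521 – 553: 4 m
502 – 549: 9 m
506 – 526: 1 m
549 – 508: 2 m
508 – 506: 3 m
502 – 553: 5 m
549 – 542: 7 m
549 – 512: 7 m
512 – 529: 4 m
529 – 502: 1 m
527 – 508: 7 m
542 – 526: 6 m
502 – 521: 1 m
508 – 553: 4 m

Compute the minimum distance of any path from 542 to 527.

12 m

Running Dijkstra from 542:
542: 0
526: 6  (via 542)
502: 7  (via 526)
508: 7  (via 526)
549: 7  (via 542)
506: 7  (via 526)
529: 8  (via 502)
512: 8  (via 506)
521: 8  (via 502)
553: 11  (via 508)
527: 12  (via 512)
Shortest route: 542–526–506–512–527 = 12 m.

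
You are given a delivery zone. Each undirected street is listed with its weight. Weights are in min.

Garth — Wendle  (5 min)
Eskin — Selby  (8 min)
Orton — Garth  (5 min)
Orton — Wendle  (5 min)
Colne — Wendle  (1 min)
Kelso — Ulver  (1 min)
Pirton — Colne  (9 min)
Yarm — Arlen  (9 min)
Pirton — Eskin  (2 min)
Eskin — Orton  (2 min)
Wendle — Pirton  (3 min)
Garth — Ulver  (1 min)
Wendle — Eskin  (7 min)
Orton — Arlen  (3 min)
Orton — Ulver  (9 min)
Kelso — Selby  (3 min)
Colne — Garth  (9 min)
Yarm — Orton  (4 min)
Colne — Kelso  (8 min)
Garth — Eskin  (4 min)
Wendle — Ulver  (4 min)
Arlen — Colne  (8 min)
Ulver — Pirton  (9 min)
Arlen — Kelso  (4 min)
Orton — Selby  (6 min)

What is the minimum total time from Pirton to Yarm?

Enumerating some paths:
Pirton–Wendle–Orton–Yarm: 3+5+4 = 12
Pirton–Eskin–Orton–Yarm: 2+2+4 = 8
Cheapest is Pirton–Eskin–Orton–Yarm at 8 min.

8 min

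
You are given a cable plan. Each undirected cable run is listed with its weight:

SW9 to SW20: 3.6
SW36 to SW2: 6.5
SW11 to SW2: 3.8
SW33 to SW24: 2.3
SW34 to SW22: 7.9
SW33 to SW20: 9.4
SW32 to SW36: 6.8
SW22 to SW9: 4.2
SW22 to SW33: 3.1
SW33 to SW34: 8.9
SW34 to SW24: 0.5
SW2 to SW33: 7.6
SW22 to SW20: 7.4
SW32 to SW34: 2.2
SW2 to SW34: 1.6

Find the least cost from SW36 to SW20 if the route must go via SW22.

21.4

Shortest SW36→SW22: SW36 → SW2 → SW34 → SW24 → SW33 → SW22 = 14
Shortest SW22→SW20: SW22 → SW20 = 7.4
Total via SW22: 14 + 7.4 = 21.4.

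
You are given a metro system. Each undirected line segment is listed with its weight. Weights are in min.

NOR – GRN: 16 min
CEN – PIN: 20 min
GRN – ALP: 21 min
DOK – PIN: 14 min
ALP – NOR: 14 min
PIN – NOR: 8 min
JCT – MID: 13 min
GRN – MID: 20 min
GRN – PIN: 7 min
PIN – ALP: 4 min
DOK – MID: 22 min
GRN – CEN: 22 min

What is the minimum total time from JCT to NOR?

Settle nodes by increasing distance from JCT:
JCT: 0
MID: 13  (via JCT)
GRN: 33  (via MID)
DOK: 35  (via MID)
PIN: 40  (via GRN)
ALP: 44  (via PIN)
NOR: 48  (via PIN)
Shortest route: JCT–MID–GRN–PIN–NOR = 48 min.

48 min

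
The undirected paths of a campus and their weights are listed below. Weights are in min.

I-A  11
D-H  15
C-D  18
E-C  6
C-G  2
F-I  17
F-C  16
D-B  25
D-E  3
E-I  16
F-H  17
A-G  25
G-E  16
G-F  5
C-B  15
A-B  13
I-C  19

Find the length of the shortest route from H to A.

45 min

Settle nodes by increasing distance from H:
H: 0
D: 15  (via H)
F: 17  (via H)
E: 18  (via D)
G: 22  (via F)
C: 24  (via E)
I: 34  (via F)
B: 39  (via C)
A: 45  (via I)
Shortest route: H → F → I → A = 45 min.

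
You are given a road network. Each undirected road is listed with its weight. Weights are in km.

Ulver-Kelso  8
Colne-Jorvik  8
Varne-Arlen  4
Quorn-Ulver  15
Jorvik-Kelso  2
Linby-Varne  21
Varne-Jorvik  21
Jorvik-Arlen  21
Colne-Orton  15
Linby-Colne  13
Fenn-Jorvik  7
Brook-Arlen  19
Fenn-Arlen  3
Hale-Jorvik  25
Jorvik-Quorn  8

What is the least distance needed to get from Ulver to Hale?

Candidate routes:
Ulver–Kelso–Jorvik–Hale: 8+2+25 = 35
Ulver–Quorn–Jorvik–Hale: 15+8+25 = 48
The minimum is 35 km via Ulver–Kelso–Jorvik–Hale.

35 km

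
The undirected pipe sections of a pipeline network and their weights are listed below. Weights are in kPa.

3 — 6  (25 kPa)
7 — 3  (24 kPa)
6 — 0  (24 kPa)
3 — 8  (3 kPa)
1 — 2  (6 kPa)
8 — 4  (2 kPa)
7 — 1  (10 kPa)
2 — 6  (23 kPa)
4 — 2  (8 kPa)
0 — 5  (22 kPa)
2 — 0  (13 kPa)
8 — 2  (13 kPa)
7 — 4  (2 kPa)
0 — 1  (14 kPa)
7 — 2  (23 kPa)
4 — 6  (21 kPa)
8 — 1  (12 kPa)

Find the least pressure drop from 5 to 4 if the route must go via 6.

Best 5 to 6: 5–0–6 costing 46
Shortest 6→4: 6–4 = 21
Total via 6: 46 + 21 = 67 kPa.

67 kPa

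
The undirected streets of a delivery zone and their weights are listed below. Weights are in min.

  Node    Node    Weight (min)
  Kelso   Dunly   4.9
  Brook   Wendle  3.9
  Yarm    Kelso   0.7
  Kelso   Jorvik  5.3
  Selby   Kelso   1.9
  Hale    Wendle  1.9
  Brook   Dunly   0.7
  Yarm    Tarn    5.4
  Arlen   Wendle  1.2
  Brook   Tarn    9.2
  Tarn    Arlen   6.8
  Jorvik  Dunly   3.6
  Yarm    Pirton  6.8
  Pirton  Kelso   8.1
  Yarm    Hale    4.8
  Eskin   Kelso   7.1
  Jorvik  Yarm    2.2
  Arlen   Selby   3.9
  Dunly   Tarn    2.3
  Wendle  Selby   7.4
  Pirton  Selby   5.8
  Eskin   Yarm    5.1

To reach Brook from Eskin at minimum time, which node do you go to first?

Yarm

Candidate routes:
Eskin - Yarm - Kelso - Dunly - Brook: 5.1+0.7+4.9+0.7 = 11.4
Eskin - Yarm - Jorvik - Dunly - Brook: 5.1+2.2+3.6+0.7 = 11.6
Eskin - Kelso - Dunly - Brook: 7.1+4.9+0.7 = 12.7
Cheapest is Eskin - Yarm - Kelso - Dunly - Brook at 11.4 min.
So from Eskin the first move is to Yarm.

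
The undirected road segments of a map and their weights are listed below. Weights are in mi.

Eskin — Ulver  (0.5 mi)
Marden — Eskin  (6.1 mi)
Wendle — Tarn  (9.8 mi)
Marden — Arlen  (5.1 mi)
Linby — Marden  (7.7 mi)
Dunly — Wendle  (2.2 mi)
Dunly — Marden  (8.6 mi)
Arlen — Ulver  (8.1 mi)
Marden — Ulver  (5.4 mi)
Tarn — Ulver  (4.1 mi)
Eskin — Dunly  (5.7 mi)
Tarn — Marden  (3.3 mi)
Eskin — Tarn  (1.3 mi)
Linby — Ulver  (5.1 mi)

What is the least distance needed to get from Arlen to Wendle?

15.9 mi

Enumerating some paths:
Arlen → Ulver → Eskin → Dunly → Wendle: 8.1+0.5+5.7+2.2 = 16.5
Arlen → Marden → Dunly → Wendle: 5.1+8.6+2.2 = 15.9
Cheapest is Arlen → Marden → Dunly → Wendle at 15.9 mi.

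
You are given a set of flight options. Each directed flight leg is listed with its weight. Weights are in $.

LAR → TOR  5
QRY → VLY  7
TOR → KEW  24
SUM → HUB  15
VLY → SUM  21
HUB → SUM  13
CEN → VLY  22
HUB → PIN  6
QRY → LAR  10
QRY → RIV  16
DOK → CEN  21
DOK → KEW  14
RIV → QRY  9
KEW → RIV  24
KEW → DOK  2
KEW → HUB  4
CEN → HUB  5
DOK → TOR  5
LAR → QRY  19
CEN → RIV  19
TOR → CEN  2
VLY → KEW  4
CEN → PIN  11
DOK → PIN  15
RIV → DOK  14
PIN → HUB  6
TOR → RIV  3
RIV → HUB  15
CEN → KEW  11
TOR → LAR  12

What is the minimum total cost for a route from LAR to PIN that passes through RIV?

$29

Shortest LAR→RIV: LAR–TOR–RIV = 8
Best RIV to PIN: RIV–HUB–PIN costing 21
Total via RIV: 8 + 21 = $29.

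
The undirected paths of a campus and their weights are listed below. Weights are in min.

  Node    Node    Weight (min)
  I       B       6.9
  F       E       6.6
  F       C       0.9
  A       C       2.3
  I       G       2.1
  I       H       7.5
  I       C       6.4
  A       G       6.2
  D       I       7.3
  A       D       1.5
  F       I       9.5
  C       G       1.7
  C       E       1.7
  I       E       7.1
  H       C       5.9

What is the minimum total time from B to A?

Enumerating some paths:
B–I–C–A: 6.9+6.4+2.3 = 15.6
B–I–G–A: 6.9+2.1+6.2 = 15.2
B–I–G–C–A: 6.9+2.1+1.7+2.3 = 13
The minimum is 13 min via B–I–G–C–A.

13 min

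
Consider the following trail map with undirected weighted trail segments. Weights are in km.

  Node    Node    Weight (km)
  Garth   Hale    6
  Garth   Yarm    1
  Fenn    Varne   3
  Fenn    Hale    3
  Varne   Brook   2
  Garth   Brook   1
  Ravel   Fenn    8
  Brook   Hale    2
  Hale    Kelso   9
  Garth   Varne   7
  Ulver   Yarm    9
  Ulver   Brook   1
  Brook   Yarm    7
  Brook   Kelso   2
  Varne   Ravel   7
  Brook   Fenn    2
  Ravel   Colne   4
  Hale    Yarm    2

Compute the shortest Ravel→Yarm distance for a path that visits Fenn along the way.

Best Ravel to Fenn: Ravel → Fenn costing 8
Shortest Fenn→Yarm: Fenn → Brook → Garth → Yarm = 4
Total via Fenn: 8 + 4 = 12 km.

12 km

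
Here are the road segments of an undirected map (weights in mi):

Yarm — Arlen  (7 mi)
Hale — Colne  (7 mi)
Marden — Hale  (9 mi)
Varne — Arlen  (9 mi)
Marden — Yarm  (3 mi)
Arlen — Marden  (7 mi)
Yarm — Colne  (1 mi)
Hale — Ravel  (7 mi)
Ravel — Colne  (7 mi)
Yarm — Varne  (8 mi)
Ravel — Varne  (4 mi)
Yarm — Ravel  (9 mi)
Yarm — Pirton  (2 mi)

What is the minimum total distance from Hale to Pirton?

Candidate routes:
Hale–Colne–Yarm–Pirton: 7+1+2 = 10
Hale–Ravel–Colne–Yarm–Pirton: 7+7+1+2 = 17
Hale–Marden–Yarm–Pirton: 9+3+2 = 14
Cheapest is Hale–Colne–Yarm–Pirton at 10 mi.

10 mi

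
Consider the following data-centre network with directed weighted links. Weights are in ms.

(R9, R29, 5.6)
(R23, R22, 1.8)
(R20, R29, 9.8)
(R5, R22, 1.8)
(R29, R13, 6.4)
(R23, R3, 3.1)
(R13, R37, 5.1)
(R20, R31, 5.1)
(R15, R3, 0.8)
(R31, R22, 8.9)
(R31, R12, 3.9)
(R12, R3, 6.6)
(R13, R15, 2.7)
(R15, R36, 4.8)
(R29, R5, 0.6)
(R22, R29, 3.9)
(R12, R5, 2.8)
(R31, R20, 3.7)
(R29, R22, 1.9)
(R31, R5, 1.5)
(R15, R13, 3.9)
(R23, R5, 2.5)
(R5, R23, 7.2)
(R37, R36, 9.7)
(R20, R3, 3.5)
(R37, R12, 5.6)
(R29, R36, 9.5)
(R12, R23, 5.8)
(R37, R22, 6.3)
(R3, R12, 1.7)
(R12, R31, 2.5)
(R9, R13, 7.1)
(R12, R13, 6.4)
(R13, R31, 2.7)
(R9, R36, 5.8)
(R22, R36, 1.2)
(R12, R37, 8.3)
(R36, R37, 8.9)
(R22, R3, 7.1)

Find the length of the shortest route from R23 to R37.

Compare a few routes:
R23 → R22 → R36 → R37: 1.8+1.2+8.9 = 11.9
R23 → R3 → R12 → R37: 3.1+1.7+8.3 = 13.1
R23 → R5 → R22 → R36 → R37: 2.5+1.8+1.2+8.9 = 14.4
Cheapest is R23 → R22 → R36 → R37 at 11.9 ms.

11.9 ms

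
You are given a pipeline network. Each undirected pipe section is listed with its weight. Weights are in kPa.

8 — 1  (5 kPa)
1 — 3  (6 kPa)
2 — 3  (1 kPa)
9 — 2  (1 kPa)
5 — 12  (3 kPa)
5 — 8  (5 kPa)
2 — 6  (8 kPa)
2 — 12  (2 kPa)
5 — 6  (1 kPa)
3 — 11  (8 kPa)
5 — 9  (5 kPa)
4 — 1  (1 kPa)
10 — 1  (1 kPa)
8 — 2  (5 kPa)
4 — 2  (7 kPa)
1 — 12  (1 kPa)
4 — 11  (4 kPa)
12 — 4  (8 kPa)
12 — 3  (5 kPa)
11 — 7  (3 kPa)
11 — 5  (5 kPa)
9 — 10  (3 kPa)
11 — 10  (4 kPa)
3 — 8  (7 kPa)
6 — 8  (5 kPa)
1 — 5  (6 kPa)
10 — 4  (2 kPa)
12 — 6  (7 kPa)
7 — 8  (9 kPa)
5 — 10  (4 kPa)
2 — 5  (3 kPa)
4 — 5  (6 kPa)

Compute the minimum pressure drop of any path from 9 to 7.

Running Dijkstra from 9:
9: 0
2: 1  (via 9)
3: 2  (via 2)
10: 3  (via 9)
12: 3  (via 2)
1: 4  (via 10)
5: 4  (via 2)
4: 5  (via 10)
6: 5  (via 5)
8: 6  (via 2)
11: 7  (via 10)
7: 10  (via 11)
Shortest route: 9 → 10 → 11 → 7 = 10 kPa.

10 kPa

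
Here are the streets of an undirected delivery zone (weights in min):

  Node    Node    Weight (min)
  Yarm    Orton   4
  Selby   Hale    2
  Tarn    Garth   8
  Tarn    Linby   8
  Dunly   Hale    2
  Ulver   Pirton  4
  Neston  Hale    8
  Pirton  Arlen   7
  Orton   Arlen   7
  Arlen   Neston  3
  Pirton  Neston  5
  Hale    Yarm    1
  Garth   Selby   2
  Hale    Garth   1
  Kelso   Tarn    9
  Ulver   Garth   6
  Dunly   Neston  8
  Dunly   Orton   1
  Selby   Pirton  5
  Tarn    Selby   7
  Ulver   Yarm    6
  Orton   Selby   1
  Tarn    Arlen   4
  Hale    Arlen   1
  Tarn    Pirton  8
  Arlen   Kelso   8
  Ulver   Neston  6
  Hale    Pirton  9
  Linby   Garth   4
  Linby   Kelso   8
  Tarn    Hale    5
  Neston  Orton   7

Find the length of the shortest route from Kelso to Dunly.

Candidate routes:
Kelso - Arlen - Hale - Garth - Selby - Orton - Dunly: 8+1+1+2+1+1 = 14
Kelso - Arlen - Hale - Dunly: 8+1+2 = 11
Kelso - Arlen - Hale - Selby - Orton - Dunly: 8+1+2+1+1 = 13
Cheapest is Kelso - Arlen - Hale - Dunly at 11 min.

11 min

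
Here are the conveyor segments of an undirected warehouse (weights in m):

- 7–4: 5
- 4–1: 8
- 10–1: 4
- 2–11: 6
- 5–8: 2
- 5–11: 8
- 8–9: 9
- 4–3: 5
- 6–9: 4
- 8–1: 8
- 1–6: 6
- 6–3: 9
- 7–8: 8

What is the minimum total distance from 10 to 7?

17 m

Candidate routes:
10 - 1 - 4 - 7: 4+8+5 = 17
10 - 1 - 8 - 7: 4+8+8 = 20
Cheapest is 10 - 1 - 4 - 7 at 17 m.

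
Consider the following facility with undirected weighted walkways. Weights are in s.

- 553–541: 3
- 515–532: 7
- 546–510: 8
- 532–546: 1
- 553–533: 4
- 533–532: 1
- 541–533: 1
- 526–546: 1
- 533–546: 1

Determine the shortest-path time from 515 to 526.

Enumerating some paths:
515–532–533–546–526: 7+1+1+1 = 10
515–532–546–526: 7+1+1 = 9
The minimum is 9 s via 515–532–546–526.

9 s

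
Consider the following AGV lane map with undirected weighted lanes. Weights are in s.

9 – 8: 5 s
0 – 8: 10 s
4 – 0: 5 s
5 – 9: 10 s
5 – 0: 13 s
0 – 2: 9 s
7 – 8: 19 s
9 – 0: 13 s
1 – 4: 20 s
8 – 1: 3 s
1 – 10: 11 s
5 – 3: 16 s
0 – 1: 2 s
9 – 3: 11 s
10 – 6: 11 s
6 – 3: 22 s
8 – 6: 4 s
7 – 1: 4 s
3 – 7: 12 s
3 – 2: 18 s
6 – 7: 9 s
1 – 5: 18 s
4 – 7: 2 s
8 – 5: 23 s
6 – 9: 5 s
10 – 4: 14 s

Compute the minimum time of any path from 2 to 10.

Candidate routes:
2–0–1–10: 9+2+11 = 22
2–0–4–7–1–10: 9+5+2+4+11 = 31
2–0–4–10: 9+5+14 = 28
2–0–1–8–6–10: 9+2+3+4+11 = 29
Cheapest is 2–0–1–10 at 22 s.

22 s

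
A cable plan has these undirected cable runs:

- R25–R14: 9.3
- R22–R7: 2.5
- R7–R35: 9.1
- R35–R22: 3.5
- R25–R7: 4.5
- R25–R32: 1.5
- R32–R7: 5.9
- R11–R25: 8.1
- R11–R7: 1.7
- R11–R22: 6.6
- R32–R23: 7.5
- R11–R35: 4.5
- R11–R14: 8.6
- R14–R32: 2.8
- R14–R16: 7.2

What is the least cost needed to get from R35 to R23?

Settle nodes by increasing distance from R35:
R35: 0
R22: 3.5  (via R35)
R11: 4.5  (via R35)
R7: 6  (via R22)
R25: 10.5  (via R7)
R32: 11.9  (via R7)
R14: 13.1  (via R11)
R23: 19.4  (via R32)
Shortest route: R35–R22–R7–R32–R23 = 19.4.

19.4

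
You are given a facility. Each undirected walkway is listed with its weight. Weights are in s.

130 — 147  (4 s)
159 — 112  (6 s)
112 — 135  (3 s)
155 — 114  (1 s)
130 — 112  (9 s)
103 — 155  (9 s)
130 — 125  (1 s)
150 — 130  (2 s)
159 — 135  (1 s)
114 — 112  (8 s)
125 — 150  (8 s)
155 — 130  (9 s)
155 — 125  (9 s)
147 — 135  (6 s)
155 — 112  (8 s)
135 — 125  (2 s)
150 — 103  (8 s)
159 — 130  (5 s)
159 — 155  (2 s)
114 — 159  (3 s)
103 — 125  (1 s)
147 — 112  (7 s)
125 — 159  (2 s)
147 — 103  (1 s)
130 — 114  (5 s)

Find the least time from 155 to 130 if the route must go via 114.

Best 155 to 114: 155–114 costing 1
Best 114 to 130: 114–130 costing 5
Total via 114: 1 + 5 = 6 s.

6 s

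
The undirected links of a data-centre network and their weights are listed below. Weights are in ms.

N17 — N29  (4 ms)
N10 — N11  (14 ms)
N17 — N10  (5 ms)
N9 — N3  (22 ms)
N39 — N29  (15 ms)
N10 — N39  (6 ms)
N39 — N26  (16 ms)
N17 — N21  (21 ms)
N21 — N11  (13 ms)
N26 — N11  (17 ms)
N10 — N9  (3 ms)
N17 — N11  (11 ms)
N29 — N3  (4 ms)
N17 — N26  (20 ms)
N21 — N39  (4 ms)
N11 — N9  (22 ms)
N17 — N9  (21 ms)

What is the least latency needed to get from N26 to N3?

28 ms

Compare a few routes:
N26 → N39 → N29 → N3: 16+15+4 = 35
N26 → N17 → N29 → N3: 20+4+4 = 28
Cheapest is N26 → N17 → N29 → N3 at 28 ms.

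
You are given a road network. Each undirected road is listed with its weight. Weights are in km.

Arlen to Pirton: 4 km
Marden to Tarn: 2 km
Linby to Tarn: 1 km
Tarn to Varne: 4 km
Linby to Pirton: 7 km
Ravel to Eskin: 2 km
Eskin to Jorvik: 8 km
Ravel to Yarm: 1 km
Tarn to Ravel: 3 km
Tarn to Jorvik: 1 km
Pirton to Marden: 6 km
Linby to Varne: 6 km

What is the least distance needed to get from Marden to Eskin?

Compare a few routes:
Marden–Tarn–Ravel–Eskin: 2+3+2 = 7
Marden–Tarn–Jorvik–Eskin: 2+1+8 = 11
Cheapest is Marden–Tarn–Ravel–Eskin at 7 km.

7 km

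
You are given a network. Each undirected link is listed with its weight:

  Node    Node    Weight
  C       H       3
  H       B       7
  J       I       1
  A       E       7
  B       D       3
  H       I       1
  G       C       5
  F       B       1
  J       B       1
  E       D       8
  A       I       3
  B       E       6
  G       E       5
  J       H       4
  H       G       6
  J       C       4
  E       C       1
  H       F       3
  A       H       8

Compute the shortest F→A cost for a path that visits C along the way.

Best F to C: F–B–J–C costing 6
Best C to A: C–H–I–A costing 7
Total via C: 6 + 7 = 13.

13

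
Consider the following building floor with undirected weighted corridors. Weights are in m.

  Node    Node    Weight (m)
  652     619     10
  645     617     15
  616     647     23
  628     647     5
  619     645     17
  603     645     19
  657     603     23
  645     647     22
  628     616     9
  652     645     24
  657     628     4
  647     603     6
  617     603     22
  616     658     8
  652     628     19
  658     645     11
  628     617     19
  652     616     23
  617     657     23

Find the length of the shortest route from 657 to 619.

Running Dijkstra from 657:
657: 0
628: 4  (via 657)
647: 9  (via 628)
616: 13  (via 628)
603: 15  (via 647)
658: 21  (via 616)
652: 23  (via 628)
617: 23  (via 657)
645: 31  (via 647)
619: 33  (via 652)
Shortest route: 657–628–652–619 = 33 m.

33 m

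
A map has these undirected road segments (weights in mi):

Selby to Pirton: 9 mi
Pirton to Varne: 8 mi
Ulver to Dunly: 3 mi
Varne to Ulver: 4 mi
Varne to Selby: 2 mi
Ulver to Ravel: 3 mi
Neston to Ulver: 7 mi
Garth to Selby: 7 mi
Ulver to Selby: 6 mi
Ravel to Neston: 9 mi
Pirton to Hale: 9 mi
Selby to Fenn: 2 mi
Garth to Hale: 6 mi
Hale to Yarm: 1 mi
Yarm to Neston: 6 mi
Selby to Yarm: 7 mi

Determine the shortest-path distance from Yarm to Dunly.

16 mi

Settle nodes by increasing distance from Yarm:
Yarm: 0
Hale: 1  (via Yarm)
Neston: 6  (via Yarm)
Selby: 7  (via Yarm)
Garth: 7  (via Hale)
Fenn: 9  (via Selby)
Varne: 9  (via Selby)
Pirton: 10  (via Hale)
Ulver: 13  (via Neston)
Ravel: 15  (via Neston)
Dunly: 16  (via Ulver)
Shortest route: Yarm → Neston → Ulver → Dunly = 16 mi.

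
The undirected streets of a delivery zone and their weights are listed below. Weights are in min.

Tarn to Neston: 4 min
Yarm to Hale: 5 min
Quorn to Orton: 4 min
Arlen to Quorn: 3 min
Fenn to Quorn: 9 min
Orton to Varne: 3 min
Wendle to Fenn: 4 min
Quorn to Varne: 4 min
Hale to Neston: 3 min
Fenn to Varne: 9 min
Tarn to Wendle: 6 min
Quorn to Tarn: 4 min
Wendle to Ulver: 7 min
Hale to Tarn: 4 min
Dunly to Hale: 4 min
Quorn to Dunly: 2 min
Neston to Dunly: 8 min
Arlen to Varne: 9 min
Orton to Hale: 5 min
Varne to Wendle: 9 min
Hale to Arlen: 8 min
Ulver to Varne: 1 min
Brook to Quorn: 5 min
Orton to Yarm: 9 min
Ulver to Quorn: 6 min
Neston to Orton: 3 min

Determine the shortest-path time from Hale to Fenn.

Running Dijkstra from Hale:
Hale: 0
Neston: 3  (via Hale)
Dunly: 4  (via Hale)
Tarn: 4  (via Hale)
Yarm: 5  (via Hale)
Orton: 5  (via Hale)
Quorn: 6  (via Dunly)
Varne: 8  (via Orton)
Arlen: 8  (via Hale)
Ulver: 9  (via Varne)
Wendle: 10  (via Tarn)
Brook: 11  (via Quorn)
Fenn: 14  (via Wendle)
Shortest route: Hale → Tarn → Wendle → Fenn = 14 min.

14 min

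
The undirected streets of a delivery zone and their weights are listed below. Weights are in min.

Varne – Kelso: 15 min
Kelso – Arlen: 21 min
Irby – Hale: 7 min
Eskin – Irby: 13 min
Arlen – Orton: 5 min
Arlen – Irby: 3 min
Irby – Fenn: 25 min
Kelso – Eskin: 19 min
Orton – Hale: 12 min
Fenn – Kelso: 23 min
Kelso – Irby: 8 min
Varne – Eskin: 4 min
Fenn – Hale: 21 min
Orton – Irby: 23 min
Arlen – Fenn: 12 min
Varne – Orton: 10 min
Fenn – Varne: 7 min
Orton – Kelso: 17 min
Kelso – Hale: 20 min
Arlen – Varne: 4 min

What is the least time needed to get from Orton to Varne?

9 min

Running Dijkstra from Orton:
Orton: 0
Arlen: 5  (via Orton)
Irby: 8  (via Arlen)
Varne: 9  (via Arlen)
Shortest route: Orton–Arlen–Varne = 9 min.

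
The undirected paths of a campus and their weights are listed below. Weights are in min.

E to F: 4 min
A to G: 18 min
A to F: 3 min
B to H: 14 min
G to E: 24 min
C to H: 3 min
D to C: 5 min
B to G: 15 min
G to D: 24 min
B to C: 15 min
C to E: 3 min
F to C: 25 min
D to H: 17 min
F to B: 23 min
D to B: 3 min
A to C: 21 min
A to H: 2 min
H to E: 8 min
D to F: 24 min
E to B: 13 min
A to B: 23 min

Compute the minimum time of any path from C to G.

23 min

Running Dijkstra from C:
C: 0
E: 3  (via C)
H: 3  (via C)
A: 5  (via H)
D: 5  (via C)
F: 7  (via E)
B: 8  (via D)
G: 23  (via A)
Shortest route: C → H → A → G = 23 min.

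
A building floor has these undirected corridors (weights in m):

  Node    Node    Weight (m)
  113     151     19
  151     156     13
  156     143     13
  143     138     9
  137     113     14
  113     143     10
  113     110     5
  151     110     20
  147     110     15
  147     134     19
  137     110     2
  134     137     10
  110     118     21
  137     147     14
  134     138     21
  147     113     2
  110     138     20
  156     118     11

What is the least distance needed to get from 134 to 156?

40 m

Running Dijkstra from 134:
134: 0
137: 10  (via 134)
110: 12  (via 137)
113: 17  (via 110)
147: 19  (via 134)
138: 21  (via 134)
143: 27  (via 113)
151: 32  (via 110)
118: 33  (via 110)
156: 40  (via 143)
Shortest route: 134–137–110–113–143–156 = 40 m.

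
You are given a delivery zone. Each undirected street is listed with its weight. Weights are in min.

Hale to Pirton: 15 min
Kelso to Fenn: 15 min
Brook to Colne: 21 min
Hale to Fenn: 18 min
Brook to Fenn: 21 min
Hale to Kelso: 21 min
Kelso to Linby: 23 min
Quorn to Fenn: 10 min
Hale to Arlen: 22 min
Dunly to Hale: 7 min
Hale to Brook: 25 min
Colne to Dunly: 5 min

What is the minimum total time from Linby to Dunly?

51 min

Settle nodes by increasing distance from Linby:
Linby: 0
Kelso: 23  (via Linby)
Fenn: 38  (via Kelso)
Hale: 44  (via Kelso)
Quorn: 48  (via Fenn)
Dunly: 51  (via Hale)
Shortest route: Linby → Kelso → Hale → Dunly = 51 min.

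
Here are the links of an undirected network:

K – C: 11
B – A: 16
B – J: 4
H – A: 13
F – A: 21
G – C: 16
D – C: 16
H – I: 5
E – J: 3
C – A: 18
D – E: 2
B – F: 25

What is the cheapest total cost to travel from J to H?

Compare a few routes:
J → E → D → C → A → H: 3+2+16+18+13 = 52
J → B → A → H: 4+16+13 = 33
Cheapest is J → B → A → H at 33.

33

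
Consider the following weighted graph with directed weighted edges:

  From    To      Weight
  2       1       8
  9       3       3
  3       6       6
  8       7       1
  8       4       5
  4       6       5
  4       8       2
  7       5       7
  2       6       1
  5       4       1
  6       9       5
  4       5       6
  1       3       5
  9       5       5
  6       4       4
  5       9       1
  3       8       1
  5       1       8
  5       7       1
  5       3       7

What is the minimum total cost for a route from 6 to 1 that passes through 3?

25

Best 6 to 3: 6 → 9 → 3 costing 8
Shortest 3→1: 3 → 8 → 7 → 5 → 1 = 17
Total via 3: 8 + 17 = 25.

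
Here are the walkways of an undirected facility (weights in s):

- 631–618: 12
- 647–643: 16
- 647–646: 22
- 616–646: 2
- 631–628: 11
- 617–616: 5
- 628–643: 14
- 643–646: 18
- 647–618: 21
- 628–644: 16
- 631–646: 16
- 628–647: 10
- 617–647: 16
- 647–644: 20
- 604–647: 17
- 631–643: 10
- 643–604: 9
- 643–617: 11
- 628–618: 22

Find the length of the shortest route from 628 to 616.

Enumerating some paths:
628–647–617–616: 10+16+5 = 31
628–643–646–616: 14+18+2 = 34
628–643–617–616: 14+11+5 = 30
628–631–646–616: 11+16+2 = 29
The minimum is 29 s via 628–631–646–616.

29 s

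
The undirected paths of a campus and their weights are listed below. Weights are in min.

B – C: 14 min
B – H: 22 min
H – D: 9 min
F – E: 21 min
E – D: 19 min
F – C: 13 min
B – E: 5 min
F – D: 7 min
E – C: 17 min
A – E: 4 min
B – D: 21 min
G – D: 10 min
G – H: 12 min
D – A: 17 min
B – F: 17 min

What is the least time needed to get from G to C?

Settle nodes by increasing distance from G:
G: 0
D: 10  (via G)
H: 12  (via G)
F: 17  (via D)
A: 27  (via D)
E: 29  (via D)
C: 30  (via F)
Shortest route: G → D → F → C = 30 min.

30 min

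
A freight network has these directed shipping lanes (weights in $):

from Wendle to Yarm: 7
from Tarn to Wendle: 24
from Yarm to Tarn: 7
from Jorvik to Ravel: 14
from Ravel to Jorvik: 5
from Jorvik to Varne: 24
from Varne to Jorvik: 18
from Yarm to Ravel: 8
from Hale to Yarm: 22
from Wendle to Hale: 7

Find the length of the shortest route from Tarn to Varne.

$68

Shortest distances from Tarn:
Tarn: 0
Wendle: 24  (via Tarn)
Yarm: 31  (via Wendle)
Hale: 31  (via Wendle)
Ravel: 39  (via Yarm)
Jorvik: 44  (via Ravel)
Varne: 68  (via Jorvik)
Shortest route: Tarn → Wendle → Yarm → Ravel → Jorvik → Varne = $68.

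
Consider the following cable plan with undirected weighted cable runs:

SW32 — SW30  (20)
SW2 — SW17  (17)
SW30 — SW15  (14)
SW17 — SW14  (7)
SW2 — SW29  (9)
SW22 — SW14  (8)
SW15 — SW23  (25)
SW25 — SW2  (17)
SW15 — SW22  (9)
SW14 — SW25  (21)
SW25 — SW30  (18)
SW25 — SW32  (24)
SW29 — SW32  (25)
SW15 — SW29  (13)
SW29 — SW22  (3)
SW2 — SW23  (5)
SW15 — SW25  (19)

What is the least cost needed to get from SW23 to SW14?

Shortest distances from SW23:
SW23: 0
SW2: 5  (via SW23)
SW29: 14  (via SW2)
SW22: 17  (via SW29)
SW25: 22  (via SW2)
SW17: 22  (via SW2)
SW15: 25  (via SW23)
SW14: 25  (via SW22)
Shortest route: SW23 → SW2 → SW29 → SW22 → SW14 = 25.

25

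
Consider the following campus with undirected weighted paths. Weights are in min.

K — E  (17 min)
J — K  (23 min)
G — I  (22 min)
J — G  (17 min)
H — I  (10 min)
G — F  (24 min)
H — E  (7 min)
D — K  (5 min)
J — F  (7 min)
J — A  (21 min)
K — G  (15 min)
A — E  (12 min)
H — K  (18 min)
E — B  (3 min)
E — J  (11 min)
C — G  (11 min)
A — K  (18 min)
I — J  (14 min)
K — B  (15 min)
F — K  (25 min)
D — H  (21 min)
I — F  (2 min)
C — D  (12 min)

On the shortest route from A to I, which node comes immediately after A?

E

Compare a few routes:
A → E → J → F → I: 12+11+7+2 = 32
A → E → H → I: 12+7+10 = 29
A → J → F → I: 21+7+2 = 30
The minimum is 29 min via A → E → H → I.
So from A the first move is to E.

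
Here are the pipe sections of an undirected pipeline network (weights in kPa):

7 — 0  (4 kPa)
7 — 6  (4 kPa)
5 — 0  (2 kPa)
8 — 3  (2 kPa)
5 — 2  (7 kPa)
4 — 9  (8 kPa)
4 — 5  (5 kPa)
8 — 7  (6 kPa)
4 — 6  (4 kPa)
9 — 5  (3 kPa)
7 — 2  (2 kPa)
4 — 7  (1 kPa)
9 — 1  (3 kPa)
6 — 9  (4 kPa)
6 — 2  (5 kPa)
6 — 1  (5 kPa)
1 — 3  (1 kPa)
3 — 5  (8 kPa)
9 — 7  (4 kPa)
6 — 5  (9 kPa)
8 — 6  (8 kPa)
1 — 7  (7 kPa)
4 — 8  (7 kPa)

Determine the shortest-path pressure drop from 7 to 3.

8 kPa

Settle nodes by increasing distance from 7:
7: 0
4: 1  (via 7)
2: 2  (via 7)
0: 4  (via 7)
6: 4  (via 7)
9: 4  (via 7)
5: 6  (via 4)
8: 6  (via 7)
1: 7  (via 7)
3: 8  (via 8)
Shortest route: 7 → 8 → 3 = 8 kPa.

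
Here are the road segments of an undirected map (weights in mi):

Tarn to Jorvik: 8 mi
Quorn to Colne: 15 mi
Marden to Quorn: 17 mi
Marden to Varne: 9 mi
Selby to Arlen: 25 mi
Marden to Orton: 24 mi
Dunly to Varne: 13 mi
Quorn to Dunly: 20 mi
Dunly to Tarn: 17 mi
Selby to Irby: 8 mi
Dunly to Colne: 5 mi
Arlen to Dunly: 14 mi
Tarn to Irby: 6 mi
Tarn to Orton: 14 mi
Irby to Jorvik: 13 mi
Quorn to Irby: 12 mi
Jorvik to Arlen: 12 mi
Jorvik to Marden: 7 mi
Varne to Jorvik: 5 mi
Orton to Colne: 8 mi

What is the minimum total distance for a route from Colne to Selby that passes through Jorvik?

44 mi

Best Colne to Jorvik: Colne → Dunly → Varne → Jorvik costing 23
Shortest Jorvik→Selby: Jorvik → Irby → Selby = 21
Total via Jorvik: 23 + 21 = 44 mi.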